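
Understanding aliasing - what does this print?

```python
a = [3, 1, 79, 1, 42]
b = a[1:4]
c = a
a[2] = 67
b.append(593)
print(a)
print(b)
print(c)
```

Key concept: slice vs alias.
Step by step:
`a = [3, 1, 79, 1, 42]` → a = [3, 1, 79, 1, 42]
`b = a[1:4]` → b = [1, 79, 1]
`c = a` → c = [3, 1, 79, 1, 42] (same object as a)
`a[2] = 67` → a = [3, 1, 67, 1, 42] (same object as c); c = [3, 1, 67, 1, 42] (same object as a)
`b.append(593)` → b = [1, 79, 1, 593]
`print(a)` → prints [3, 1, 67, 1, 42]
`print(b)` → prints [1, 79, 1, 593]
`print(c)` → prints [3, 1, 67, 1, 42]

Answer:
[3, 1, 67, 1, 42]
[1, 79, 1, 593]
[3, 1, 67, 1, 42]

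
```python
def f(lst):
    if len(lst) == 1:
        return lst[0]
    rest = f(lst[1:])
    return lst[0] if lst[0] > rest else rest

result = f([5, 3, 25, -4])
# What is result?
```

Recursive max over [5, 3, 25, -4] = 25

Answer: 25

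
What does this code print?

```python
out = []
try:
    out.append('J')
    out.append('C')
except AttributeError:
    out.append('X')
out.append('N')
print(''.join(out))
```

Execution trace: 'J' (try body) → 'C' (try body, no exception) → 'N' (after the try/except). Output: JCN

Answer: JCN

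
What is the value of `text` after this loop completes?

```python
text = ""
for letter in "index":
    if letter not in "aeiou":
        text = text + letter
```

Remove vowels from 'index'
`text` takes the values: "" → "n" → "nd" → "ndx"

Answer: "ndx"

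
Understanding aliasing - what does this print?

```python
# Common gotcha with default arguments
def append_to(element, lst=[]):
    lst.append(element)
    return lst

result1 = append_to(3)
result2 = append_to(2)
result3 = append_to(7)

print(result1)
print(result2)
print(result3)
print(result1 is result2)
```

Key concept: mutable default argument gotcha.
Step by step:
`result1 = append_to(3)` → result1 = [3]
`result2 = append_to(2)` → result1 = [3, 2] (same object as result2); result2 = [3, 2] (same object as result1)
`result3 = append_to(7)` → result1 = [3, 2, 7] (same object as result2, result3); result2 = [3, 2, 7] (same object as result1, result3); result3 = [3, 2, 7] (same object as result1, result2)
`print(result1)` → prints [3, 2, 7]
`print(result2)` → prints [3, 2, 7]
`print(result3)` → prints [3, 2, 7]
`print(result1 is result2)` → prints True

Answer:
[3, 2, 7]
[3, 2, 7]
[3, 2, 7]
True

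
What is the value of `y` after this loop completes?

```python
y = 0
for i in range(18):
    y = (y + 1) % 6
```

Increment mod 6, 18 times = 0
`y` takes the values: 0 → 1 → 2 → 3 → 4 → 5 → 0 → 1 → 2 → 3 → 4 → 5 → 0 → 1 → 2 → 3 → 4 → 5 → 0

Answer: 0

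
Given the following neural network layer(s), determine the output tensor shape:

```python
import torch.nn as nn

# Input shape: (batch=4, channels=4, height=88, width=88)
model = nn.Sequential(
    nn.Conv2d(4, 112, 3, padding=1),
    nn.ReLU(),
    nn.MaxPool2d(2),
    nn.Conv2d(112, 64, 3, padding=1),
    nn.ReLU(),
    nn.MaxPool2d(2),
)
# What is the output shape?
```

Input: (4, 4, 88, 88) -> after first Conv2d: (4, 112, 88, 88) -> after first MaxPool2d: (4, 112, 44, 44) -> after second Conv2d: (4, 64, 44, 44) -> Output: (4, 64, 22, 22)

Answer: (4, 64, 22, 22)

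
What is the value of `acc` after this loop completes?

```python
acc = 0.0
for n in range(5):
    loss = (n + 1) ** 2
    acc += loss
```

Sum of squared losses 1² + 2² + ... + 5²
`acc` takes the values: 0.0 → 1.0 → 5.0 → 14.0 → 30.0 → 55.0

Answer: 55.0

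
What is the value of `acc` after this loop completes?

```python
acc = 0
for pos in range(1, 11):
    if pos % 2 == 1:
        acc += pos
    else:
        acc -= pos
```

Add odd, subtract even
`acc` takes the values: 0 → 1 → -1 → 2 → -2 → 3 → -3 → 4 → -4 → 5 → -5

Answer: -5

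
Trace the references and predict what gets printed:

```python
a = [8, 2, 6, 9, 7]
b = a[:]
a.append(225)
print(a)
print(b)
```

Key concept: slice [:] creates copy.
Step by step:
`a = [8, 2, 6, 9, 7]` → a = [8, 2, 6, 9, 7]
`b = a[:]` → b = [8, 2, 6, 9, 7]
`a.append(225)` → a = [8, 2, 6, 9, 7, 225]
`print(a)` → prints [8, 2, 6, 9, 7, 225]
`print(b)` → prints [8, 2, 6, 9, 7]

Answer:
[8, 2, 6, 9, 7, 225]
[8, 2, 6, 9, 7]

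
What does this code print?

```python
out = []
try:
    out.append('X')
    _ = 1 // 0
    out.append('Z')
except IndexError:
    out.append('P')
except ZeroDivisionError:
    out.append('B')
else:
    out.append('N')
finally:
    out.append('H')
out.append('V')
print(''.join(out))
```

Execution trace: 'X' (try body) → 'B' (except ZeroDivisionError) → 'H' (finally) → 'V' (after the try/except). Output: XBHV

Answer: XBHV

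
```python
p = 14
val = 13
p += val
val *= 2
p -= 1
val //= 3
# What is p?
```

Trace:
`p = 14` → p = 14
`val = 13` → val = 13
`p += val` → p = 27
`val *= 2` → val = 26
`p -= 1` → p = 26
`val //= 3` → val = 8
So p = 26

Answer: 26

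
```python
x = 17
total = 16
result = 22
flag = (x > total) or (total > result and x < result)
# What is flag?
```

Trace:
`x = 17` → x = 17
`total = 16` → total = 16
`result = 22` → result = 22
`flag = (x > total) or (total > result and x < result)` → flag = True
So flag = True

Answer: True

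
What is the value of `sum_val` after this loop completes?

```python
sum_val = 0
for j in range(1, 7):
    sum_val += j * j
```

Sum of squares 1² to 6² = 91
`sum_val` takes the values: 0 → 1 → 5 → 14 → 30 → 55 → 91

Answer: 91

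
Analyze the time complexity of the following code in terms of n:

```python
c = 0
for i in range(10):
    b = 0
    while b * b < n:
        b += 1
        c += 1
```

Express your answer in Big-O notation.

Each loop level contributes: 1 × √n. Multiplying the contributions gives O(√n).

Answer: O(√n)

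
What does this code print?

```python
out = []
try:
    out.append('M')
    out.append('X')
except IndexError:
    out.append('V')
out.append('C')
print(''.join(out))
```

Execution trace: 'M' (try body) → 'X' (try body, no exception) → 'C' (after the try/except). Output: MXC

Answer: MXC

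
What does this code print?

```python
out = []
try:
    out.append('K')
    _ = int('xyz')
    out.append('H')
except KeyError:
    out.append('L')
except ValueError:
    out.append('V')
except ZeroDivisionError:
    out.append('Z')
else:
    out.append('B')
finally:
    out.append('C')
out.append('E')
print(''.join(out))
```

Execution trace: 'K' (try body) → 'V' (except ValueError) → 'C' (finally) → 'E' (after the try/except). Output: KVCE

Answer: KVCE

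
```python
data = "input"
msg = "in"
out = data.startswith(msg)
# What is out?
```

Trace:
`data = "input"` → data = 'input'
`msg = "in"` → msg = 'in'
`out = data.startswith(msg)` → out = True
So out = True

Answer: True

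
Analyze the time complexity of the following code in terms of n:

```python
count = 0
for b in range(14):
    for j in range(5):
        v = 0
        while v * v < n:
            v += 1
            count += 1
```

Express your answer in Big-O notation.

Each loop level contributes: 1 × 1 × √n. Multiplying the contributions gives O(√n).

Answer: O(√n)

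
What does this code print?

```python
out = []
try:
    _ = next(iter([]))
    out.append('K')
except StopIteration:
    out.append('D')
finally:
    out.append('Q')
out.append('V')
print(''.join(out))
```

Execution trace: 'D' (except StopIteration) → 'Q' (finally) → 'V' (after the try/except). Output: DQV

Answer: DQV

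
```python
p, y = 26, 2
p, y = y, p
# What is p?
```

Trace:
`p, y = 26, 2` → p = 26; y = 2
`p, y = y, p` → p = 2; y = 26
So p = 2

Answer: 2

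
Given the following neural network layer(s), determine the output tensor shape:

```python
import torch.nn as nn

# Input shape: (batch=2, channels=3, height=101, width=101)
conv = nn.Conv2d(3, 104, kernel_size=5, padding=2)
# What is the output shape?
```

Input: (2, 3, 101, 101) -> Output: (2, 104, 101, 101)

Answer: (2, 104, 101, 101)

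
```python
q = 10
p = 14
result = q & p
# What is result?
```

Trace:
`q = 10` → q = 10
`p = 14` → p = 14
`result = q & p` → result = 10
So result = 10

Answer: 10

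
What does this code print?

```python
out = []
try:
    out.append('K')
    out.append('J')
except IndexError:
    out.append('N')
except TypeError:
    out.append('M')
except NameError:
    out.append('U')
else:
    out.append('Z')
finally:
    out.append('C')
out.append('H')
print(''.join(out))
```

Execution trace: 'K' (try body) → 'J' (try body, no exception) → 'Z' (else) → 'C' (finally) → 'H' (after the try/except). Output: KJZCH

Answer: KJZCH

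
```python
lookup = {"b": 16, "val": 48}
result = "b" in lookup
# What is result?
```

Trace:
`lookup = {"b": 16, "val": 48}` → lookup = {'b': 16, 'val': 48}
`result = "b" in lookup` → result = True
So result = True

Answer: True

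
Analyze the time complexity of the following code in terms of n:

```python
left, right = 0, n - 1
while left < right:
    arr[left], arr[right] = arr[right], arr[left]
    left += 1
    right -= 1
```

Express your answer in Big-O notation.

This is In-place array reversal. Time complexity: O(n).

Answer: O(n)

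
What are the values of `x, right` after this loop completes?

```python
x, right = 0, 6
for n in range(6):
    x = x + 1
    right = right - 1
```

x goes 0→6, right goes 6→0
`x, right` takes the values: (0, 6) → (1, 6) → (1, 5) → (2, 5) → (2, 4) → (3, 4) → (3, 3) → (4, 3) → (4, 2) → (5, 2) → (5, 1) → (6, 1) → (6, 0)

Answer: 6, 0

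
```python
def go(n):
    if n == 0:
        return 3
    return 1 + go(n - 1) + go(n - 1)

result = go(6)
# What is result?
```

go(n) = 1 + 2·go(n-1), go(0)=3. Closed form: (3+1)·2^6 - 1 = 255.

Answer: 255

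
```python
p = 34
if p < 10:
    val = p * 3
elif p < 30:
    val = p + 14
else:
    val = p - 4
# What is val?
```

Trace:
`p = 34` → p = 34
`if p < 10: ...` → p < 10 is False, p < 30 is False, take else branch → val = 30
So val = 30

Answer: 30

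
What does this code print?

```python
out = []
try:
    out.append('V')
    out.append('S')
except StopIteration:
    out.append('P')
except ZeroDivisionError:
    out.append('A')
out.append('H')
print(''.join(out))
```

Execution trace: 'V' (try body) → 'S' (try body, no exception) → 'H' (after the try/except). Output: VSH

Answer: VSH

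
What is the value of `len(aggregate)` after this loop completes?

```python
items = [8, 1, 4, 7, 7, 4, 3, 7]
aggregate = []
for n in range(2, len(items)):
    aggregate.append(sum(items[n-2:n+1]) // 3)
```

Number of 3-element averages
`aggregate` takes the values: [] → [4] → [4, 4] → [4, 4, 6] → [4, 4, 6, 6] → [4, 4, 6, 6, 4] → [4, 4, 6, 6, 4, 4]
So `len(aggregate)` = 6

Answer: 6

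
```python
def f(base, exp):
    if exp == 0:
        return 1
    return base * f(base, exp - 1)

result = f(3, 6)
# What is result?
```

f(3, 6) = 3 * 3 * 3 * 3 * 3 * 3 = 729

Answer: 729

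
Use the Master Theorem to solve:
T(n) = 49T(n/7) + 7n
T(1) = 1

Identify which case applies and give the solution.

a=49, b=7, f(n)=7n. log_7(49) = 2. Since c=1 < 2, Case 1 applies: T(n) = Θ(n^log_b(a)) = O(n^2).

Answer: O(n^2) - Case 1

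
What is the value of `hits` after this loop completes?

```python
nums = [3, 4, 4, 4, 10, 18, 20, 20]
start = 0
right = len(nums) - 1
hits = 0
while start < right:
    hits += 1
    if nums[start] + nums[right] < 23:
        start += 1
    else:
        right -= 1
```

Steps to find pair summing to 23
`hits` takes the values: 0 → 1 → 2 → 3 → 4 → 5 → 6 → 7

Answer: 7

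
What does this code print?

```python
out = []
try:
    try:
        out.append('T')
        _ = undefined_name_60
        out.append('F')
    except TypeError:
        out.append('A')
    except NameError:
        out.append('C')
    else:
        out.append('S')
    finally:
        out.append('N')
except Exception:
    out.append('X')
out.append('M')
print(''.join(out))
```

Execution trace: 'T' (inner try body) → 'C' (inner except NameError) → 'N' (inner finally) → 'M' (after the try/except). Output: TCNM

Answer: TCNM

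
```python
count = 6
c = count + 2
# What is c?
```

Trace:
`count = 6` → count = 6
`c = count + 2` → c = 8
So c = 8

Answer: 8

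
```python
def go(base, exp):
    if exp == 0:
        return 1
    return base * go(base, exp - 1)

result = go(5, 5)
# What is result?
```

go(5, 5) = 5 * 5 * 5 * 5 * 5 = 3125

Answer: 3125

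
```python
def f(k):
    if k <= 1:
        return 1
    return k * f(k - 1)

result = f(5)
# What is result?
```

f(5) = 5 * 4 * 3 * 2 * 1 = 120

Answer: 120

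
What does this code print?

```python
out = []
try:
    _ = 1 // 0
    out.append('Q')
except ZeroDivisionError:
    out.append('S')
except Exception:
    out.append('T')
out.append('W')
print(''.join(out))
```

Execution trace: 'S' (except ZeroDivisionError) → 'W' (after the try/except). Output: SW

Answer: SW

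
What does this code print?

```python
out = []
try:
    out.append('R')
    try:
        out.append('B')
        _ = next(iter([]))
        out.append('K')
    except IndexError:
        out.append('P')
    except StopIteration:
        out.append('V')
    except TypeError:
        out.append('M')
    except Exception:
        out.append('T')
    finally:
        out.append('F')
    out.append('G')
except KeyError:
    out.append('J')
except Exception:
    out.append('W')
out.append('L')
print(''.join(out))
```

Execution trace: 'R' (try body) → 'B' (inner try body) → 'V' (inner except StopIteration) → 'F' (inner finally) → 'G' (try body, no exception) → 'L' (after the try/except). Output: RBVFGL

Answer: RBVFGL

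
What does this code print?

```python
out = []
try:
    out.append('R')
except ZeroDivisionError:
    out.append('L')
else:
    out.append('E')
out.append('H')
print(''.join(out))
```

Execution trace: 'R' (try body, no exception) → 'E' (else) → 'H' (after the try/except). Output: REH

Answer: REH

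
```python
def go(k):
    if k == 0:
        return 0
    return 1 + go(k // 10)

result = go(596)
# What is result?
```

Count of digits of 596: 3

Answer: 3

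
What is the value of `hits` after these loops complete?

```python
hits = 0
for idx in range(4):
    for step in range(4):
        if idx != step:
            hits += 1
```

4² - 4 (exclude diagonal)
`hits` takes the values: 0 → 1 → 2 → 3 → 4 → 5 → 6 → 7 → 8 → 9 → 10 → 11 → 12

Answer: 12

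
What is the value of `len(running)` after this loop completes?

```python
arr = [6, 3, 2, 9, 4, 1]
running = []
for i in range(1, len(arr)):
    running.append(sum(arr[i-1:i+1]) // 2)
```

Number of 2-element averages
`running` takes the values: [] → [4] → [4, 2] → [4, 2, 5] → [4, 2, 5, 6] → [4, 2, 5, 6, 2]
So `len(running)` = 5

Answer: 5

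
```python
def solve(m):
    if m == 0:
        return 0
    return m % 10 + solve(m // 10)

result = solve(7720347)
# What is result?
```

Sum of digits of 7720347: 7 + 4 + 3 + 0 + 2 + 7 + 7 = 30

Answer: 30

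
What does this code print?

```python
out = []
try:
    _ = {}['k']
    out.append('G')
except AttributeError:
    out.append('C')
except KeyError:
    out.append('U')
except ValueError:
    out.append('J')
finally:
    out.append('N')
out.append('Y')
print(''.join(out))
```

Execution trace: 'U' (except KeyError) → 'N' (finally) → 'Y' (after the try/except). Output: UNY

Answer: UNY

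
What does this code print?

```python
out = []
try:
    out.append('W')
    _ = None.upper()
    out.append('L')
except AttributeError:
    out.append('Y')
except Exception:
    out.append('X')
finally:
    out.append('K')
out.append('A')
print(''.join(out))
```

Execution trace: 'W' (try body) → 'Y' (except AttributeError) → 'K' (finally) → 'A' (after the try/except). Output: WYKA

Answer: WYKA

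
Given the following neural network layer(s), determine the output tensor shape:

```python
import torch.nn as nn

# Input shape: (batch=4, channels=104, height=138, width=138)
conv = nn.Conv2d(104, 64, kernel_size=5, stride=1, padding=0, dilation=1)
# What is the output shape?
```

Input: (4, 104, 138, 138) -> Output: (4, 64, 134, 134)

Answer: (4, 64, 134, 134)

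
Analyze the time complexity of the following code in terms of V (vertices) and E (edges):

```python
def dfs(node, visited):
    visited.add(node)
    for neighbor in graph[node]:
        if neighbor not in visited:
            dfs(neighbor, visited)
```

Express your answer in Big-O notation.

This is Depth-first search (recursive). Time complexity: O(V + E).

Answer: O(V + E)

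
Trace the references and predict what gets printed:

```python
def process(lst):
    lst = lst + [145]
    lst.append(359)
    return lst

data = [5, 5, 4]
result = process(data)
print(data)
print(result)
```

Key concept: rebinding parameter vs mutation.
Step by step:
`data = [5, 5, 4]` → data = [5, 5, 4]
`result = process(data)` → result = [5, 5, 4, 145, 359]
`print(data)` → prints [5, 5, 4]
`print(result)` → prints [5, 5, 4, 145, 359]

Answer:
[5, 5, 4]
[5, 5, 4, 145, 359]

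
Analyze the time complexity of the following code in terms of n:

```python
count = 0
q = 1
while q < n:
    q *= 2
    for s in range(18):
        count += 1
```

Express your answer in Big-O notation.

Each loop level contributes: log n × 1. Multiplying the contributions gives O(log n).

Answer: O(log n)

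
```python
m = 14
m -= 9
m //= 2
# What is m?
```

Trace:
`m = 14` → m = 14
`m -= 9` → m = 5
`m //= 2` → m = 2
So m = 2

Answer: 2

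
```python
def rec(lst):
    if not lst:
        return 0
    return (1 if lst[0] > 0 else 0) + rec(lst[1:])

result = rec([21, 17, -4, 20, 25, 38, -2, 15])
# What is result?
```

Count of positive elements in [21, 17, -4, 20, 25, 38, -2, 15] = 6

Answer: 6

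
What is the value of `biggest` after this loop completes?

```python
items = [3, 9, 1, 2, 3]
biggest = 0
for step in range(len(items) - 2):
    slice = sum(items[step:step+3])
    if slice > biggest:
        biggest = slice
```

Max sum of 3-element window in [3, 9, 1, 2, 3]
`biggest` takes the values: 0 → 13

Answer: 13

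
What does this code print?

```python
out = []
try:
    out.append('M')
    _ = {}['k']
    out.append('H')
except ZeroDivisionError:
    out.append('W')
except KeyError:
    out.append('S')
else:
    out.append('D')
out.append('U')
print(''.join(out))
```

Execution trace: 'M' (try body) → 'S' (except KeyError) → 'U' (after the try/except). Output: MSU

Answer: MSU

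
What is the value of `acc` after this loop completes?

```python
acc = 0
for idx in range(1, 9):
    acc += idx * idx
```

Sum of squares 1² to 8² = 204
`acc` takes the values: 0 → 1 → 5 → 14 → 30 → 55 → 91 → 140 → 204

Answer: 204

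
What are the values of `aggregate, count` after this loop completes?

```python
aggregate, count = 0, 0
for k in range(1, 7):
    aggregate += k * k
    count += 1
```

Sum of squares and count
`aggregate, count` takes the values: (0, 0) → (1, 0) → (1, 1) → (5, 1) → (5, 2) → (14, 2) → (14, 3) → (30, 3) → (30, 4) → (55, 4) → (55, 5) → (91, 5) → (91, 6)

Answer: 91, 6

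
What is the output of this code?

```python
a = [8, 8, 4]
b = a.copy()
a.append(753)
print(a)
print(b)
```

Key concept: list.copy() creates independent copy.
Step by step:
`a = [8, 8, 4]` → a = [8, 8, 4]
`b = a.copy()` → b = [8, 8, 4]
`a.append(753)` → a = [8, 8, 4, 753]
`print(a)` → prints [8, 8, 4, 753]
`print(b)` → prints [8, 8, 4]

Answer:
[8, 8, 4, 753]
[8, 8, 4]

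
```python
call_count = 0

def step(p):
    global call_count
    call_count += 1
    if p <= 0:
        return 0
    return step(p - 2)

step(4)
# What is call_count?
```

Linear recursion stepping by 2: 3 calls from p=4 down to ≤0.

Answer: 3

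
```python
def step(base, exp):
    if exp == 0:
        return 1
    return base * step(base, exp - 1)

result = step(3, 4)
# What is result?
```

step(3, 4) = 3 * 3 * 3 * 3 = 81

Answer: 81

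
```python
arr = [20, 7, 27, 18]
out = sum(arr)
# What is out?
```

Trace:
`arr = [20, 7, 27, 18]` → arr = [20, 7, 27, 18]
`out = sum(arr)` → out = 72
So out = 72

Answer: 72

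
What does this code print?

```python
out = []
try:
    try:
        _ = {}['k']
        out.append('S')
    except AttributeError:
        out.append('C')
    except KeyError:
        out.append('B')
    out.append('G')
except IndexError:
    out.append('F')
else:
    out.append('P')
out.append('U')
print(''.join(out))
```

Execution trace: 'B' (inner except KeyError) → 'G' (try body, no exception) → 'P' (else) → 'U' (after the try/except). Output: BGPU

Answer: BGPU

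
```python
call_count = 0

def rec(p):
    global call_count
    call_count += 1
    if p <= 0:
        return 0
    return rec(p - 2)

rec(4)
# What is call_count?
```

Linear recursion stepping by 2: 3 calls from p=4 down to ≤0.

Answer: 3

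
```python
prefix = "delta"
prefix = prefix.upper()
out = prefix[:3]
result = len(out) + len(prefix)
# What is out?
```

Trace:
`prefix = "delta"` → prefix = 'delta'
`prefix = prefix.upper()` → prefix = 'DELTA'
`out = prefix[:3]` → out = 'DEL'
`result = len(out) + len(prefix)` → result = 8
So out = 'DEL'

Answer: 'DEL'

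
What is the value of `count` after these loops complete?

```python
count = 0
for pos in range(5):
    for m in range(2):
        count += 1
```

5 * 2 = 10
`count` takes the values: 0 → 1 → 2 → 3 → 4 → 5 → 6 → 7 → 8 → 9 → 10

Answer: 10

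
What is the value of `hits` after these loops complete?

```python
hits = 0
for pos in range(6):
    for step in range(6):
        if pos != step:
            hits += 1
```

6² - 6 (exclude diagonal)
`hits` takes the values: 0 → 1 → 2 → 3 → 4 → 5 → 6 → 7 → 8 → 9 → 10 → 11 → 12 → 13 → 14 → 15 → 16 → 17 → 18 → 19 → 20 → 21 → 22 → 23 → 24 → 25 → 26 → 27 → 28 → 29 → 30

Answer: 30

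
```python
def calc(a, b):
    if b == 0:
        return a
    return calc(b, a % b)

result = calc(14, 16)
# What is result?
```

calc(14, 16) -> calc(16, 14) -> calc(14, 2) -> calc(2, 0) -> 2

Answer: 2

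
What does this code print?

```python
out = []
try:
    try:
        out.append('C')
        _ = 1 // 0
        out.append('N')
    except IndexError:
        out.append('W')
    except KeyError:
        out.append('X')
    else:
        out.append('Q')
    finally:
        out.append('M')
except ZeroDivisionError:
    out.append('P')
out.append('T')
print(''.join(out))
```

Execution trace: 'C' (try body) → 'M' (finally) → 'P' (outer except ZeroDivisionError) → 'T' (after the try/except). Output: CMPT

Answer: CMPT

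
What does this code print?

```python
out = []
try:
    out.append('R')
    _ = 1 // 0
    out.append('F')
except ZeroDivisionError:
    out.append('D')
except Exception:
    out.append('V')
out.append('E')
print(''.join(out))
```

Execution trace: 'R' (try body) → 'D' (except ZeroDivisionError) → 'E' (after the try/except). Output: RDE

Answer: RDE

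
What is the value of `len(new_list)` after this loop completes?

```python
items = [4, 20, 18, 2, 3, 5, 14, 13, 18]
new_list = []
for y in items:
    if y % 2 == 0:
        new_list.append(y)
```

Count even numbers in [4, 20, 18, 2, 3, 5, 14, 13, 18]
`new_list` takes the values: [] → [4] → [4, 20] → [4, 20, 18] → [4, 20, 18, 2] → [4, 20, 18, 2, 14] → [4, 20, 18, 2, 14, 18]
So `len(new_list)` = 6

Answer: 6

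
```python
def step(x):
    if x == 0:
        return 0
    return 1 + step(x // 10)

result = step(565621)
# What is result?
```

Count of digits of 565621: 6

Answer: 6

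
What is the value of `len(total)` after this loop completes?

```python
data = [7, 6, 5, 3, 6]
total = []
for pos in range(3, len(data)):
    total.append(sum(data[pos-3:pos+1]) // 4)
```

Number of 4-element averages
`total` takes the values: [] → [5] → [5, 5]
So `len(total)` = 2

Answer: 2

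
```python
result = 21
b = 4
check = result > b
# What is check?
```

Trace:
`result = 21` → result = 21
`b = 4` → b = 4
`check = result > b` → check = True
So check = True

Answer: True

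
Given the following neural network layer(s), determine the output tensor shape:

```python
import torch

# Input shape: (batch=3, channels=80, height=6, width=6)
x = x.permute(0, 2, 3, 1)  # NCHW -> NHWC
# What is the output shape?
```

Input: (3, 80, 6, 6) -> Output: (3, 6, 6, 80)

Answer: (3, 6, 6, 80)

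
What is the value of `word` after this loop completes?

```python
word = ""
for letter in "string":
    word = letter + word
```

Reverse 'string'
`word` takes the values: "" → "s" → "ts" → "rts" → "irts" → "nirts" → "gnirts"

Answer: "gnirts"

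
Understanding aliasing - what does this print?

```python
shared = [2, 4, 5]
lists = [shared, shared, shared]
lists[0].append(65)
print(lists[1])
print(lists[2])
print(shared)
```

Key concept: list of same reference.
Step by step:
`shared = [2, 4, 5]` → shared = [2, 4, 5]
`lists = [shared, shared, shared]` → lists = [[2, 4, 5], [2, 4, 5], [2, 4, 5]]
`lists[0].append(65)` → shared = [2, 4, 5, 65]; lists = [[2, 4, 5, 65], [2, 4, 5, 65], [2, 4, 5, 65]]
`print(lists[1])` → prints [2, 4, 5, 65]
`print(lists[2])` → prints [2, 4, 5, 65]
`print(shared)` → prints [2, 4, 5, 65]

Answer:
[2, 4, 5, 65]
[2, 4, 5, 65]
[2, 4, 5, 65]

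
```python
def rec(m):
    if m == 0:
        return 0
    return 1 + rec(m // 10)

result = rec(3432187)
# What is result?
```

Count of digits of 3432187: 7

Answer: 7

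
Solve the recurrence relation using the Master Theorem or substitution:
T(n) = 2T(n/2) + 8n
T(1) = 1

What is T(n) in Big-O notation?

By Master Theorem: a=2, b=2, f(n)=8n. Since log_2(2) = 1 and f(n) = Θ(n^1), Case 2 applies. T(n) = O(n log n).

Answer: O(n log n)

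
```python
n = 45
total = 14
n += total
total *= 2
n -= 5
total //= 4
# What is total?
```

Trace:
`n = 45` → n = 45
`total = 14` → total = 14
`n += total` → n = 59
`total *= 2` → total = 28
`n -= 5` → n = 54
`total //= 4` → total = 7
So total = 7

Answer: 7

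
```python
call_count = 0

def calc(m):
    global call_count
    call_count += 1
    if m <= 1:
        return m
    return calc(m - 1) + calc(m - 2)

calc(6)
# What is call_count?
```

Calls(m) = 1 + Calls(m-1) + Calls(m-2); Calls(0)=Calls(1)=1. For m=6 this gives 25.

Answer: 25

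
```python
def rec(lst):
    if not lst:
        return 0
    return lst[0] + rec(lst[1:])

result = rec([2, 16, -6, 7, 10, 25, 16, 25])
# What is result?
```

2 + 16 + (-6) + 7 + 10 + 25 + 16 + 25 + 0 = 95

Answer: 95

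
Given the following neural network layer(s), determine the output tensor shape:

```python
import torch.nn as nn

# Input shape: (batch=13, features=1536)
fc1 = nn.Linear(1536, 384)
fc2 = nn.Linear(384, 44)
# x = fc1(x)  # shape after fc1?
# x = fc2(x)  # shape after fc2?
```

Input: (13, 1536) -> after fc1: (13, 384) -> Output: (13, 44)

Answer: (13, 44)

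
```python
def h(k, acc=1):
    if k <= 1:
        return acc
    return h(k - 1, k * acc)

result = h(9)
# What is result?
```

Accumulator trace (n, acc): (9, 1) -> (8, 9) -> (7, 72) -> (6, 504) -> (5, 3024) -> (4, 15120) -> (3, 60480) -> (2, 181440) -> (1, 362880) -> return 362880

Answer: 362880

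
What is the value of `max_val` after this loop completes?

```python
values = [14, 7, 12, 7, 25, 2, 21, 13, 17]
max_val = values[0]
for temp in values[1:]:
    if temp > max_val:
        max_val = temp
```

Maximum of [14, 7, 12, 7, 25, 2, 21, 13, 17]
`max_val` takes the values: 14 → 25

Answer: 25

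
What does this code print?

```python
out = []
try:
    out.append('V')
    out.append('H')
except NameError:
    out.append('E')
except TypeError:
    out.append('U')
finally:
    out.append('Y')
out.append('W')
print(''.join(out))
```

Execution trace: 'V' (try body) → 'H' (try body, no exception) → 'Y' (finally) → 'W' (after the try/except). Output: VHYW

Answer: VHYW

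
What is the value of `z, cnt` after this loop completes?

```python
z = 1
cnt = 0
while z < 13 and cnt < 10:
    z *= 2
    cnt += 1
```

Double until >= 13 or 10 iterations
`z, cnt` takes the values: (1, 0) → (2, 0) → (2, 1) → (4, 1) → (4, 2) → (8, 2) → (8, 3) → (16, 3) → (16, 4)

Answer: 16, 4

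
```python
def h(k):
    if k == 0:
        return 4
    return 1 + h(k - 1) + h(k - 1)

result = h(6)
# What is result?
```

h(k) = 1 + 2·h(k-1), h(0)=4. Closed form: (4+1)·2^6 - 1 = 319.

Answer: 319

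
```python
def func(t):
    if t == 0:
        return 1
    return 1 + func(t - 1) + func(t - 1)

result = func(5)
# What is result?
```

func(t) = 1 + 2·func(t-1), func(0)=1. Closed form: (1+1)·2^5 - 1 = 63.

Answer: 63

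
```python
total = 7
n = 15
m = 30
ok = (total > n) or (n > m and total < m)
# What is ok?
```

Trace:
`total = 7` → total = 7
`n = 15` → n = 15
`m = 30` → m = 30
`ok = (total > n) or (n > m and total < m)` → ok = False
So ok = False

Answer: False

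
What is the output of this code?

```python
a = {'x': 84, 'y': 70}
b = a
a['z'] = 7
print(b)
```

Key concept: dict aliasing.
Step by step:
`a = {'x': 84, 'y': 70}` → a = {'x': 84, 'y': 70}
`b = a` → b = {'x': 84, 'y': 70} (same object as a)
`a['z'] = 7` → a = {'x': 84, 'y': 70, 'z': 7} (same object as b); b = {'x': 84, 'y': 70, 'z': 7} (same object as a)
`print(b)` → prints {'x': 84, 'y': 70, 'z': 7}

Answer: {'x': 84, 'y': 70, 'z': 7}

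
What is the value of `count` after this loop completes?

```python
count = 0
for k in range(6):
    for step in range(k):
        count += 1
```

Triangle number: 0+1+2+...+5
`count` takes the values: 0 → 1 → 2 → 3 → 4 → 5 → 6 → 7 → 8 → 9 → 10 → 11 → 12 → 13 → 14 → 15

Answer: 15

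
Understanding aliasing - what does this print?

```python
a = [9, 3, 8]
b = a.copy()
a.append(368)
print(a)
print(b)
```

Key concept: list.copy() creates independent copy.
Step by step:
`a = [9, 3, 8]` → a = [9, 3, 8]
`b = a.copy()` → b = [9, 3, 8]
`a.append(368)` → a = [9, 3, 8, 368]
`print(a)` → prints [9, 3, 8, 368]
`print(b)` → prints [9, 3, 8]

Answer:
[9, 3, 8, 368]
[9, 3, 8]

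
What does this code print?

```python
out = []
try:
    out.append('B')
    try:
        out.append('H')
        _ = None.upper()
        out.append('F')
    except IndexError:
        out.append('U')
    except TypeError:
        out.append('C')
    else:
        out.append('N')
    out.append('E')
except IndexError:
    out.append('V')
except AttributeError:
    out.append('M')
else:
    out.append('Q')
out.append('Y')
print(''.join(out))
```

Execution trace: 'B' (try body) → 'H' (inner try body) → 'M' (except AttributeError) → 'Y' (after the try/except). Output: BHMY

Answer: BHMY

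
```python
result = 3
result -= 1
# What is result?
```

Trace:
`result = 3` → result = 3
`result -= 1` → result = 2
So result = 2

Answer: 2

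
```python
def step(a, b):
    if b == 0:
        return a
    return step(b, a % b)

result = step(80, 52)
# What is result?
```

step(80, 52) -> step(52, 28) -> step(28, 24) -> step(24, 4) -> step(4, 0) -> 4

Answer: 4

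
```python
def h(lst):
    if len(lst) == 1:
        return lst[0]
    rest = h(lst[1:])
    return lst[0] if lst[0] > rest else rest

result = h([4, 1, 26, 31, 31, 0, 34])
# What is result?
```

Recursive max over [4, 1, 26, 31, 31, 0, 34] = 34

Answer: 34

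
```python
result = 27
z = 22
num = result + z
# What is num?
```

Trace:
`result = 27` → result = 27
`z = 22` → z = 22
`num = result + z` → num = 49
So num = 49

Answer: 49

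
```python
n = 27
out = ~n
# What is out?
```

Trace:
`n = 27` → n = 27
`out = ~n` → out = -28
So out = -28

Answer: -28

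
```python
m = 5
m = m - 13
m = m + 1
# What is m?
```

Trace:
`m = 5` → m = 5
`m = m - 13` → m = -8
`m = m + 1` → m = -7
So m = -7

Answer: -7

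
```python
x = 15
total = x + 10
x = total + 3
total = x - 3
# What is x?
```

Trace:
`x = 15` → x = 15
`total = x + 10` → total = 25
`x = total + 3` → x = 28
`total = x - 3` → total = 25
So x = 28

Answer: 28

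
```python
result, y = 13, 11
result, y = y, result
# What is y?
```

Trace:
`result, y = 13, 11` → result = 13; y = 11
`result, y = y, result` → result = 11; y = 13
So y = 13

Answer: 13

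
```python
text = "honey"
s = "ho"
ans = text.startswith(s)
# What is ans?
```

Trace:
`text = "honey"` → text = 'honey'
`s = "ho"` → s = 'ho'
`ans = text.startswith(s)` → ans = True
So ans = True

Answer: True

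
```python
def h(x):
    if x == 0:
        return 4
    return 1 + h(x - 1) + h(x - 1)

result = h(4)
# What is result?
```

h(x) = 1 + 2·h(x-1), h(0)=4. Closed form: (4+1)·2^4 - 1 = 79.

Answer: 79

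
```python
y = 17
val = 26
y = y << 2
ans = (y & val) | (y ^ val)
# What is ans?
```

Trace:
`y = 17` → y = 17
`val = 26` → val = 26
`y = y << 2` → y = 68
`ans = (y & val) | (y ^ val)` → ans = 94
So ans = 94

Answer: 94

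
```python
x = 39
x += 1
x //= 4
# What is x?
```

Trace:
`x = 39` → x = 39
`x += 1` → x = 40
`x //= 4` → x = 10
So x = 10

Answer: 10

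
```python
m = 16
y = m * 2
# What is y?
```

Trace:
`m = 16` → m = 16
`y = m * 2` → y = 32
So y = 32

Answer: 32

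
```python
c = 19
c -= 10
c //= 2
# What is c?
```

Trace:
`c = 19` → c = 19
`c -= 10` → c = 9
`c //= 2` → c = 4
So c = 4

Answer: 4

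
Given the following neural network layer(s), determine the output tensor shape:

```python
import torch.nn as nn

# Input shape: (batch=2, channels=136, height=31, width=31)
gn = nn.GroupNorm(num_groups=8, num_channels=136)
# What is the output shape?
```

Input: (2, 136, 31, 31) -> Output: (2, 136, 31, 31)

Answer: (2, 136, 31, 31)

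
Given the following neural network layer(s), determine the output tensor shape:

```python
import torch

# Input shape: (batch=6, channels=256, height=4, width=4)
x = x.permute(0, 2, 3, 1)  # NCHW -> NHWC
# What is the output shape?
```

Input: (6, 256, 4, 4) -> Output: (6, 4, 4, 256)

Answer: (6, 4, 4, 256)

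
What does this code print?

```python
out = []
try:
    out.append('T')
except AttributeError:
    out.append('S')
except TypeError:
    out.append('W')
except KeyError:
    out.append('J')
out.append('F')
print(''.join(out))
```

Execution trace: 'T' (try body, no exception) → 'F' (after the try/except). Output: TF

Answer: TF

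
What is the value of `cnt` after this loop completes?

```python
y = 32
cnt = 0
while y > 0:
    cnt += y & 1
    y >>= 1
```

Count set bits in 32 (binary: 0b100000)
`cnt` takes the values: 0 → 1

Answer: 1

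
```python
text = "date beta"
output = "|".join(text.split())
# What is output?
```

Trace:
`text = "date beta"` → text = 'date beta'
`output = "|".join(text.split())` → output = 'date|beta'
So output = 'date|beta'

Answer: 'date|beta'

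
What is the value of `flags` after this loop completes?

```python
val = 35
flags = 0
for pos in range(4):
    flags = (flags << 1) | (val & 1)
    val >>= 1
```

Reverse lowest 4 bits of 35
`flags` takes the values: 0 → 1 → 3 → 6 → 12

Answer: 12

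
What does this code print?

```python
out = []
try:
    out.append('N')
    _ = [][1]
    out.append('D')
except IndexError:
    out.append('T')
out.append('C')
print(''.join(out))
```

Execution trace: 'N' (try body) → 'T' (except IndexError) → 'C' (after the try/except). Output: NTC

Answer: NTC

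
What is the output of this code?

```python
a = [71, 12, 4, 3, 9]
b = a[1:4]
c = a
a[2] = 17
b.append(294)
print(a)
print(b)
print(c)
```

Key concept: slice vs alias.
Step by step:
`a = [71, 12, 4, 3, 9]` → a = [71, 12, 4, 3, 9]
`b = a[1:4]` → b = [12, 4, 3]
`c = a` → c = [71, 12, 4, 3, 9] (same object as a)
`a[2] = 17` → a = [71, 12, 17, 3, 9] (same object as c); c = [71, 12, 17, 3, 9] (same object as a)
`b.append(294)` → b = [12, 4, 3, 294]
`print(a)` → prints [71, 12, 17, 3, 9]
`print(b)` → prints [12, 4, 3, 294]
`print(c)` → prints [71, 12, 17, 3, 9]

Answer:
[71, 12, 17, 3, 9]
[12, 4, 3, 294]
[71, 12, 17, 3, 9]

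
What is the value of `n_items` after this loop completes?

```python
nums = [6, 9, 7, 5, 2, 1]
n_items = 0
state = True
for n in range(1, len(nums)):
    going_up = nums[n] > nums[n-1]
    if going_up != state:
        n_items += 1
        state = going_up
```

Count direction changes in [6, 9, 7, 5, 2, 1]
`n_items` takes the values: 0 → 1

Answer: 1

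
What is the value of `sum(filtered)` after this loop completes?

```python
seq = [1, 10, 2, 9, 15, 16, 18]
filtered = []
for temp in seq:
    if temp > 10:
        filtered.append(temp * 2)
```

Sum of doubled values > 10
`filtered` takes the values: [] → [30] → [30, 32] → [30, 32, 36]
So `sum(filtered)` = 98

Answer: 98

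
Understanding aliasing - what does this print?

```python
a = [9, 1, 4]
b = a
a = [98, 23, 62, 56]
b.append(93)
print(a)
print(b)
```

Key concept: rebinding vs mutation: a is rebound to a new list, b still points at the original.
Step by step:
`a = [9, 1, 4]` → a = [9, 1, 4]
`b = a` → b = [9, 1, 4] (same object as a)
`a = [98, 23, 62, 56]` → a = [98, 23, 62, 56]
`b.append(93)` → b = [9, 1, 4, 93]
`print(a)` → prints [98, 23, 62, 56]
`print(b)` → prints [9, 1, 4, 93]

Answer:
[98, 23, 62, 56]
[9, 1, 4, 93]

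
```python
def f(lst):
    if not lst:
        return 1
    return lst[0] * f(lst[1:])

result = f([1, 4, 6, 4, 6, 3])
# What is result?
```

Product over [1, 4, 6, 4, 6, 3] = 1 * 4 * 6 * 4 * 6 * 3 = 1728

Answer: 1728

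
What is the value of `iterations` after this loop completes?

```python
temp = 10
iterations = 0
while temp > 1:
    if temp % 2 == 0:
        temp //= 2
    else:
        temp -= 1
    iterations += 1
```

Steps to reduce 10 to 1
`iterations` takes the values: 0 → 1 → 2 → 3 → 4

Answer: 4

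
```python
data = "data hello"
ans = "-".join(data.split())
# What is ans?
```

Trace:
`data = "data hello"` → data = 'data hello'
`ans = "-".join(data.split())` → ans = 'data-hello'
So ans = 'data-hello'

Answer: 'data-hello'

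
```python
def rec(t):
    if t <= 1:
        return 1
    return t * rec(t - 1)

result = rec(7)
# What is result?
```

rec(7) = 7 * 6 * 5 * 4 * 3 * 2 * 1 = 5040

Answer: 5040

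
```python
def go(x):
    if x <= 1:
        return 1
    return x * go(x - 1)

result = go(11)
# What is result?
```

go(11) = 11 * 10 * 9 * 8 * 7 * 6 * 5 * 4 * 3 * 2 * 1 = 39916800

Answer: 39916800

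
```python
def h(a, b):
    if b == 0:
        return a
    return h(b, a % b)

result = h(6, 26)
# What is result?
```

h(6, 26) -> h(26, 6) -> h(6, 2) -> h(2, 0) -> 2

Answer: 2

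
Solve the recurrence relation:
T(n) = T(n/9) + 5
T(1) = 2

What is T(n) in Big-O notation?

Each step divides n by 9 and adds 5. After log_9(n) steps we reach T(1)=2. So T(n) = 5·log_9(n) + 2 = O(log n).

Answer: O(log n)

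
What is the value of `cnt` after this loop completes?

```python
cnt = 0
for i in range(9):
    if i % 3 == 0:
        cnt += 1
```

Count numbers divisible by 3 in range(9)
`cnt` takes the values: 0 → 1 → 2 → 3

Answer: 3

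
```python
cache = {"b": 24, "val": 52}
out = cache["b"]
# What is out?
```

Trace:
`cache = {"b": 24, "val": 52}` → cache = {'b': 24, 'val': 52}
`out = cache["b"]` → out = 24
So out = 24

Answer: 24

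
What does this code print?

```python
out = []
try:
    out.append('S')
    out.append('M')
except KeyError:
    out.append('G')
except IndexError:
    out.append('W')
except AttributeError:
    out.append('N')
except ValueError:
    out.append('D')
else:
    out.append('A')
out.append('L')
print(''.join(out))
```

Execution trace: 'S' (try body) → 'M' (try body, no exception) → 'A' (else) → 'L' (after the try/except). Output: SMAL

Answer: SMAL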